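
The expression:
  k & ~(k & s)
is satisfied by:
  {k: True, s: False}


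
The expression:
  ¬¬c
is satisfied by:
  {c: True}


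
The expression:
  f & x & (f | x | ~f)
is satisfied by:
  {x: True, f: True}


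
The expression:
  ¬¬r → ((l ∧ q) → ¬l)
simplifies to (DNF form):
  ¬l ∨ ¬q ∨ ¬r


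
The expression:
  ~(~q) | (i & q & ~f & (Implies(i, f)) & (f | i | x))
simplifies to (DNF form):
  q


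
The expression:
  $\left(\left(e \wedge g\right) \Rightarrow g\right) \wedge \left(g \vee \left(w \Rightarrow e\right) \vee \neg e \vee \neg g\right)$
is always true.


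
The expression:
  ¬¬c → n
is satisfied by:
  {n: True, c: False}
  {c: False, n: False}
  {c: True, n: True}


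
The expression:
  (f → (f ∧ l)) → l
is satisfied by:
  {l: True, f: True}
  {l: True, f: False}
  {f: True, l: False}


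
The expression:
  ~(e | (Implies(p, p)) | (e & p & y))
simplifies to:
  False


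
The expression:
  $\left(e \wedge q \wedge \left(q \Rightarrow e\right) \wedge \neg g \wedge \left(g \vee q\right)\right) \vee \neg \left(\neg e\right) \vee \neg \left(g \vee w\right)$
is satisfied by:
  {e: True, w: False, g: False}
  {e: True, g: True, w: False}
  {e: True, w: True, g: False}
  {e: True, g: True, w: True}
  {g: False, w: False, e: False}


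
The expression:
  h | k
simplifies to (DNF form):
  h | k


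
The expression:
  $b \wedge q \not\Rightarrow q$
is never true.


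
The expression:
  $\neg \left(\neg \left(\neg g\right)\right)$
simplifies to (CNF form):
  $\neg g$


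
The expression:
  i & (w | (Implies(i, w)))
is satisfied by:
  {i: True, w: True}


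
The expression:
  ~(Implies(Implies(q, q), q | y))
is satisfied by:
  {q: False, y: False}


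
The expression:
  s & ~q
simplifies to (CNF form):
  s & ~q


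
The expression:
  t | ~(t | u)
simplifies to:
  t | ~u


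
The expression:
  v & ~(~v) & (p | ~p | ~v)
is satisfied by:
  {v: True}


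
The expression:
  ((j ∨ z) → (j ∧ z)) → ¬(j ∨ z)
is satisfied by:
  {z: False, j: False}
  {j: True, z: False}
  {z: True, j: False}


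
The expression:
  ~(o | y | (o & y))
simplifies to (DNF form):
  ~o & ~y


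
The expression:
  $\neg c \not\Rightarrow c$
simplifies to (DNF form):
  $\neg c$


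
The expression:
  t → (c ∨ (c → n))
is always true.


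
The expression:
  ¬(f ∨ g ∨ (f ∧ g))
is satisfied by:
  {g: False, f: False}


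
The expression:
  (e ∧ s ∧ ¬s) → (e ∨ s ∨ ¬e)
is always true.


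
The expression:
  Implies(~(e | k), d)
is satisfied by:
  {d: True, k: True, e: True}
  {d: True, k: True, e: False}
  {d: True, e: True, k: False}
  {d: True, e: False, k: False}
  {k: True, e: True, d: False}
  {k: True, e: False, d: False}
  {e: True, k: False, d: False}


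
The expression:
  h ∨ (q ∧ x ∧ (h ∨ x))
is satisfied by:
  {x: True, h: True, q: True}
  {x: True, h: True, q: False}
  {h: True, q: True, x: False}
  {h: True, q: False, x: False}
  {x: True, q: True, h: False}


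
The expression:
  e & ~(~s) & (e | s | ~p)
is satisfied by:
  {e: True, s: True}


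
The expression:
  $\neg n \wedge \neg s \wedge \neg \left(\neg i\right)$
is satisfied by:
  {i: True, n: False, s: False}


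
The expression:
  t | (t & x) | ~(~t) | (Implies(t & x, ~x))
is always true.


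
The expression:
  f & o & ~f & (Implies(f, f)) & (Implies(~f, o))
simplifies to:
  False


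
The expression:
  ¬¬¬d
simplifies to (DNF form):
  ¬d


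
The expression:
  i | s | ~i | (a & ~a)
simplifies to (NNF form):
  True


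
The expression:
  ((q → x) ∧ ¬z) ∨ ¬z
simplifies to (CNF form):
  ¬z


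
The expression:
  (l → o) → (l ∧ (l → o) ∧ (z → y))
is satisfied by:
  {y: True, l: True, o: False, z: False}
  {l: True, y: False, o: False, z: False}
  {y: True, z: True, l: True, o: False}
  {z: True, l: True, y: False, o: False}
  {y: True, o: True, l: True, z: False}
  {o: True, l: True, z: False, y: False}
  {y: True, z: True, o: True, l: True}


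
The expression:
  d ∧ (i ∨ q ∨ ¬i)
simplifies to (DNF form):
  d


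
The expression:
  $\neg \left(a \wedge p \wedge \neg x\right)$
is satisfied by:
  {x: True, p: False, a: False}
  {p: False, a: False, x: False}
  {x: True, a: True, p: False}
  {a: True, p: False, x: False}
  {x: True, p: True, a: False}
  {p: True, x: False, a: False}
  {x: True, a: True, p: True}


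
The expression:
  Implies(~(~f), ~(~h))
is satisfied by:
  {h: True, f: False}
  {f: False, h: False}
  {f: True, h: True}


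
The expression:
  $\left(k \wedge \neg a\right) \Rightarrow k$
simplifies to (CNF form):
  $\text{True}$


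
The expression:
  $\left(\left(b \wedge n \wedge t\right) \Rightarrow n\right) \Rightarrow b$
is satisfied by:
  {b: True}


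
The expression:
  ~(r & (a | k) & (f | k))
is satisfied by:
  {a: False, f: False, r: False, k: False}
  {f: True, k: False, a: False, r: False}
  {a: True, k: False, f: False, r: False}
  {f: True, a: True, k: False, r: False}
  {k: True, a: False, f: False, r: False}
  {k: True, f: True, a: False, r: False}
  {k: True, a: True, f: False, r: False}
  {k: True, f: True, a: True, r: False}
  {r: True, k: False, a: False, f: False}
  {r: True, f: True, k: False, a: False}
  {r: True, a: True, k: False, f: False}


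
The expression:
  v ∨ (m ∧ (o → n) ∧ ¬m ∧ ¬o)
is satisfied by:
  {v: True}


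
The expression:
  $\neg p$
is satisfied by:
  {p: False}


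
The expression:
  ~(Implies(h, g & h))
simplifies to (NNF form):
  h & ~g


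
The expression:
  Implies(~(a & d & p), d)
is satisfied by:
  {d: True}


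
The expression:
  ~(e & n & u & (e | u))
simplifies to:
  ~e | ~n | ~u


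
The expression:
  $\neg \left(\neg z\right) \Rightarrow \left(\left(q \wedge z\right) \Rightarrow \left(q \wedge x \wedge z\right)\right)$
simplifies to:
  $x \vee \neg q \vee \neg z$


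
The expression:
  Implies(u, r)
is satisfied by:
  {r: True, u: False}
  {u: False, r: False}
  {u: True, r: True}


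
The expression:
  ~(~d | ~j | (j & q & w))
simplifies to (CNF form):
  d & j & (~q | ~w)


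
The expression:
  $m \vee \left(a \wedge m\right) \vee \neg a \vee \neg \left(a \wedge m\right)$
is always true.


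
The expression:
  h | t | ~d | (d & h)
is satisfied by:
  {t: True, h: True, d: False}
  {t: True, h: False, d: False}
  {h: True, t: False, d: False}
  {t: False, h: False, d: False}
  {d: True, t: True, h: True}
  {d: True, t: True, h: False}
  {d: True, h: True, t: False}


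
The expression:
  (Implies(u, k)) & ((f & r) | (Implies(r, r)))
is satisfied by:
  {k: True, u: False}
  {u: False, k: False}
  {u: True, k: True}


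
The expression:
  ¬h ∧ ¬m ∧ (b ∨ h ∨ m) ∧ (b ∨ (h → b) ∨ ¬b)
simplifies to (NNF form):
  b ∧ ¬h ∧ ¬m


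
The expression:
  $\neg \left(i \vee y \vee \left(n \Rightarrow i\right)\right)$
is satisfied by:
  {n: True, i: False, y: False}


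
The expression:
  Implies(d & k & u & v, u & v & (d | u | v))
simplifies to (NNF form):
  True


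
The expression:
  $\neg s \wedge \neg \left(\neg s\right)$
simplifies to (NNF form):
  $\text{False}$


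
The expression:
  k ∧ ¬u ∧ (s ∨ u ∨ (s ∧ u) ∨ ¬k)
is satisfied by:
  {s: True, k: True, u: False}


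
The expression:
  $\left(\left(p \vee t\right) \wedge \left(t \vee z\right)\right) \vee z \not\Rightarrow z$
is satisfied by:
  {t: True, p: True, z: True}
  {t: True, p: True, z: False}
  {t: True, z: True, p: False}
  {t: True, z: False, p: False}
  {p: True, z: True, t: False}


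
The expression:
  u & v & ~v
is never true.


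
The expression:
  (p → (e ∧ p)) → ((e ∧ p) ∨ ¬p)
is always true.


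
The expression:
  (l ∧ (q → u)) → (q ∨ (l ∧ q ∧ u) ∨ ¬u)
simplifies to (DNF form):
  q ∨ ¬l ∨ ¬u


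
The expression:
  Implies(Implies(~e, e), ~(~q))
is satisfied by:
  {q: True, e: False}
  {e: False, q: False}
  {e: True, q: True}


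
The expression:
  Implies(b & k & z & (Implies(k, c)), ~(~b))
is always true.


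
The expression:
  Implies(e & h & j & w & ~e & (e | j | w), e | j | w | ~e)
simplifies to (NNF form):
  True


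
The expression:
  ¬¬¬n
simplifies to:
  ¬n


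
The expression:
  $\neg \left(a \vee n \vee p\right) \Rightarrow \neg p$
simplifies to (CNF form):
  $\text{True}$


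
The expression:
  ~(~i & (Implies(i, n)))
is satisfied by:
  {i: True}


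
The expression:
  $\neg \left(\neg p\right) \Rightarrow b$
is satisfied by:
  {b: True, p: False}
  {p: False, b: False}
  {p: True, b: True}


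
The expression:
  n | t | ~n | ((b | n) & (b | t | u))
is always true.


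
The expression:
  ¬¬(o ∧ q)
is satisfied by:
  {o: True, q: True}


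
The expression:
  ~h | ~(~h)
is always true.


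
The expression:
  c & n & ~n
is never true.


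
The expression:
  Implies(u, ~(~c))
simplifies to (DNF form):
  c | ~u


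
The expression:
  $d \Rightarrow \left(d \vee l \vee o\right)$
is always true.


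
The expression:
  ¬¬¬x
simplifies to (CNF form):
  ¬x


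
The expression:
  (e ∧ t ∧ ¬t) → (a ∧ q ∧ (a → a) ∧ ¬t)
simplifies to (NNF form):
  True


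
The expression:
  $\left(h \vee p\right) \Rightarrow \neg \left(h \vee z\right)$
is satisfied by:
  {p: False, h: False, z: False}
  {z: True, p: False, h: False}
  {p: True, z: False, h: False}


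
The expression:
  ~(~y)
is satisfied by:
  {y: True}


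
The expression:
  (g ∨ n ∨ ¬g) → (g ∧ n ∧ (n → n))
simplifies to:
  g ∧ n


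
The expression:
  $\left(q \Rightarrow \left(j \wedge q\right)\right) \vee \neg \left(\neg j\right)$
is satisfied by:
  {j: True, q: False}
  {q: False, j: False}
  {q: True, j: True}


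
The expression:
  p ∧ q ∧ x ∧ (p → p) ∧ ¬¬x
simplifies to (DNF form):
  p ∧ q ∧ x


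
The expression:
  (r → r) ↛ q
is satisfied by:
  {q: False}


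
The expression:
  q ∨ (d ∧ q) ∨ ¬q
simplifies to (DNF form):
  True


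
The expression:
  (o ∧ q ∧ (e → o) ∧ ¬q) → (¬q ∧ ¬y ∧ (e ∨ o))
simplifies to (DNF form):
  True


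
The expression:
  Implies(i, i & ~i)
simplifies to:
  ~i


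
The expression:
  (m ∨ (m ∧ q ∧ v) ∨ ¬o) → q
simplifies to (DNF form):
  q ∨ (o ∧ ¬m)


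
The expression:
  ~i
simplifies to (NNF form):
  ~i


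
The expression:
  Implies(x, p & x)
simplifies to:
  p | ~x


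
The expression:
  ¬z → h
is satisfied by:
  {z: True, h: True}
  {z: True, h: False}
  {h: True, z: False}


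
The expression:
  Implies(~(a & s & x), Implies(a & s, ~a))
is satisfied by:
  {x: True, s: False, a: False}
  {s: False, a: False, x: False}
  {x: True, a: True, s: False}
  {a: True, s: False, x: False}
  {x: True, s: True, a: False}
  {s: True, x: False, a: False}
  {x: True, a: True, s: True}


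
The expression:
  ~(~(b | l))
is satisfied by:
  {b: True, l: True}
  {b: True, l: False}
  {l: True, b: False}


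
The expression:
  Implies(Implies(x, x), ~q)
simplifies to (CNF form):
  ~q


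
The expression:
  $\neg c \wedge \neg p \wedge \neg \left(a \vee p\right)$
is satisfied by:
  {p: False, a: False, c: False}


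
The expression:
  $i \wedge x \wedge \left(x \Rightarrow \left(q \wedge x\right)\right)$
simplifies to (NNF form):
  $i \wedge q \wedge x$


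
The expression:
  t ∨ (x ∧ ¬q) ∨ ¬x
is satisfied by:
  {t: True, q: False, x: False}
  {q: False, x: False, t: False}
  {x: True, t: True, q: False}
  {x: True, q: False, t: False}
  {t: True, q: True, x: False}
  {q: True, t: False, x: False}
  {x: True, q: True, t: True}


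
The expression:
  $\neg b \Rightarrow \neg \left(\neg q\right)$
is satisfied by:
  {b: True, q: True}
  {b: True, q: False}
  {q: True, b: False}


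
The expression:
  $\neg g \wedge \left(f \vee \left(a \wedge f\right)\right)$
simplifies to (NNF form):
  $f \wedge \neg g$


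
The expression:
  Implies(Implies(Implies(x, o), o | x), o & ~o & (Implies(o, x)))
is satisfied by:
  {x: False, o: False}


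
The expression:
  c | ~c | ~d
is always true.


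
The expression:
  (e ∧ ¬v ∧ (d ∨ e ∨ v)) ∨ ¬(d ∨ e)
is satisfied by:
  {e: False, d: False, v: False}
  {v: True, e: False, d: False}
  {e: True, v: False, d: False}
  {d: True, e: True, v: False}


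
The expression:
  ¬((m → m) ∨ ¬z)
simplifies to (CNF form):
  False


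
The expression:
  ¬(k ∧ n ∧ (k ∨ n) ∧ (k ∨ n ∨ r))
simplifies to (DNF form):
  ¬k ∨ ¬n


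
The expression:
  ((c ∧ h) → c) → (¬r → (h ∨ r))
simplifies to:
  h ∨ r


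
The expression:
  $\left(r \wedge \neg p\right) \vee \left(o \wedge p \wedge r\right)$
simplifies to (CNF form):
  $r \wedge \left(o \vee \neg p\right)$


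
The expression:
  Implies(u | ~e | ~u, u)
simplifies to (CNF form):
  u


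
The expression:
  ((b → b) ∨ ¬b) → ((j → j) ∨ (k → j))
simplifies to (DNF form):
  True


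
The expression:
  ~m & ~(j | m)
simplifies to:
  ~j & ~m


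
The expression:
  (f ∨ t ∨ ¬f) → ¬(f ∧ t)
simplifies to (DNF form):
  ¬f ∨ ¬t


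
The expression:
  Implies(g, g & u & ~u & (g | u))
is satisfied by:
  {g: False}


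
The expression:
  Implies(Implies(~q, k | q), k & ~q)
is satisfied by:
  {q: False}


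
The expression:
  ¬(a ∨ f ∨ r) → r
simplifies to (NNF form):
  a ∨ f ∨ r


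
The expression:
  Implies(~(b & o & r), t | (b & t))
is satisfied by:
  {b: True, t: True, r: True, o: True}
  {b: True, t: True, r: True, o: False}
  {b: True, t: True, o: True, r: False}
  {b: True, t: True, o: False, r: False}
  {t: True, r: True, o: True, b: False}
  {t: True, r: True, o: False, b: False}
  {t: True, r: False, o: True, b: False}
  {t: True, r: False, o: False, b: False}
  {b: True, r: True, o: True, t: False}


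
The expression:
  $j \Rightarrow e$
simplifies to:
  $e \vee \neg j$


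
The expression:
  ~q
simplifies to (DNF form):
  ~q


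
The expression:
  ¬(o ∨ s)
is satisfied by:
  {o: False, s: False}


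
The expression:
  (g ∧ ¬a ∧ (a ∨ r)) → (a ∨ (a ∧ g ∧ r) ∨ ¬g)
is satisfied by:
  {a: True, g: False, r: False}
  {g: False, r: False, a: False}
  {r: True, a: True, g: False}
  {r: True, g: False, a: False}
  {a: True, g: True, r: False}
  {g: True, a: False, r: False}
  {r: True, g: True, a: True}


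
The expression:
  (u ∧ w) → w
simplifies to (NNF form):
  True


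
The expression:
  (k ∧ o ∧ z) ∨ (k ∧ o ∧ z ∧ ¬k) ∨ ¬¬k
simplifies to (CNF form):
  k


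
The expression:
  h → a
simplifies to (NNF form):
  a ∨ ¬h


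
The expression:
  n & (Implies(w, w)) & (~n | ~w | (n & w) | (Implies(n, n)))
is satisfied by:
  {n: True}


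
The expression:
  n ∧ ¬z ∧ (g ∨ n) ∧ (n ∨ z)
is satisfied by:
  {n: True, z: False}


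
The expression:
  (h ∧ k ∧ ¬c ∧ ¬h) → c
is always true.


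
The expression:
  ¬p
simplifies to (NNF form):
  ¬p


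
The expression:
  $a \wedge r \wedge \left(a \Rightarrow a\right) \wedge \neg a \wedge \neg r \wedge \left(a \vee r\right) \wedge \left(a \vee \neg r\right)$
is never true.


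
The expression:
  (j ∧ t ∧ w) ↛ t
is never true.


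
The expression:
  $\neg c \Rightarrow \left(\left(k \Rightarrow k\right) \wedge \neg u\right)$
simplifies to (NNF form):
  $c \vee \neg u$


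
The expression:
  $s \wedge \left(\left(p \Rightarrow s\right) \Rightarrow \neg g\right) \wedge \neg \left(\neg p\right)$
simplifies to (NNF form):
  $p \wedge s \wedge \neg g$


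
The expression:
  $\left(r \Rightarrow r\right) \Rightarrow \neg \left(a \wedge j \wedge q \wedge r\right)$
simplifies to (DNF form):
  $\neg a \vee \neg j \vee \neg q \vee \neg r$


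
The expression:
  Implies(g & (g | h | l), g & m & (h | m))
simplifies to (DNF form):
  m | ~g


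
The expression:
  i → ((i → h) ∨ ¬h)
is always true.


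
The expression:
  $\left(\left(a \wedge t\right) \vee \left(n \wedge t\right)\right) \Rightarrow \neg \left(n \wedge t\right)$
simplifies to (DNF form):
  $\neg n \vee \neg t$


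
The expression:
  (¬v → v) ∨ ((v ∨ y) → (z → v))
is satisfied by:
  {v: True, z: False, y: False}
  {v: False, z: False, y: False}
  {y: True, v: True, z: False}
  {y: True, v: False, z: False}
  {z: True, v: True, y: False}
  {z: True, v: False, y: False}
  {z: True, y: True, v: True}


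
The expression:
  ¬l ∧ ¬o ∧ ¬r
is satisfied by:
  {o: False, r: False, l: False}


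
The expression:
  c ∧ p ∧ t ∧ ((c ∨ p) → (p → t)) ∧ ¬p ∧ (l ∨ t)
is never true.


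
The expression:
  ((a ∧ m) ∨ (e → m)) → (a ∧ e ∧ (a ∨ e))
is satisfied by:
  {e: True, a: True, m: False}
  {e: True, m: False, a: False}
  {e: True, a: True, m: True}


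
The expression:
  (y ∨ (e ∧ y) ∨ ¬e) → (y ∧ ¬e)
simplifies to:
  (e ∧ ¬y) ∨ (y ∧ ¬e)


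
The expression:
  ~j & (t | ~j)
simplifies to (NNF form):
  ~j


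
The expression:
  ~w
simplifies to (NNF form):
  ~w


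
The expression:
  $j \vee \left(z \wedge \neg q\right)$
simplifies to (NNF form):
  $j \vee \left(z \wedge \neg q\right)$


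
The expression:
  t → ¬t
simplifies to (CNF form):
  ¬t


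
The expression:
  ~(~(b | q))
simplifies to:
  b | q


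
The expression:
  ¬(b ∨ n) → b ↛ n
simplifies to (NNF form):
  b ∨ n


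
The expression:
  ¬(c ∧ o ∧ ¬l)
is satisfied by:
  {l: True, o: False, c: False}
  {o: False, c: False, l: False}
  {l: True, c: True, o: False}
  {c: True, o: False, l: False}
  {l: True, o: True, c: False}
  {o: True, l: False, c: False}
  {l: True, c: True, o: True}


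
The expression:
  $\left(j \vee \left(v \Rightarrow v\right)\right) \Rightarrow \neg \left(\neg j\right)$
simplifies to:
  $j$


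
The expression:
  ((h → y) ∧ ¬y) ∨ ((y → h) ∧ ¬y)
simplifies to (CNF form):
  ¬y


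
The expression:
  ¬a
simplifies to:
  ¬a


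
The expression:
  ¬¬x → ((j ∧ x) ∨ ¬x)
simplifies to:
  j ∨ ¬x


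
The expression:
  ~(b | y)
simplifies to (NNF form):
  ~b & ~y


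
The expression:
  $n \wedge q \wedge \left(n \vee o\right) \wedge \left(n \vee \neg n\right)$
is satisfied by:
  {q: True, n: True}


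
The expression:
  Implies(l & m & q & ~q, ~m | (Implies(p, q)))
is always true.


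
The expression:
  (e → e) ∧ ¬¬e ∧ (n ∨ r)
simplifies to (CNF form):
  e ∧ (n ∨ r)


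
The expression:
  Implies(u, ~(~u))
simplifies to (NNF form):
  True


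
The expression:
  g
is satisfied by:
  {g: True}


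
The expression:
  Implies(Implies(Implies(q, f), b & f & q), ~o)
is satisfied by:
  {f: True, o: False, q: False, b: False}
  {f: False, o: False, q: False, b: False}
  {b: True, f: True, o: False, q: False}
  {b: True, f: False, o: False, q: False}
  {q: True, f: True, o: False, b: False}
  {q: True, f: False, o: False, b: False}
  {b: True, q: True, f: True, o: False}
  {b: True, q: True, f: False, o: False}
  {o: True, f: True, b: False, q: False}
  {o: True, f: False, b: False, q: False}
  {b: True, o: True, f: True, q: False}
  {b: True, o: True, f: False, q: False}
  {q: True, o: True, f: True, b: False}


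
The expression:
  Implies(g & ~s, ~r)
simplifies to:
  s | ~g | ~r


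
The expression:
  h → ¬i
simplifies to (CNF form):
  ¬h ∨ ¬i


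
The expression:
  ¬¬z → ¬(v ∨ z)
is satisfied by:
  {z: False}


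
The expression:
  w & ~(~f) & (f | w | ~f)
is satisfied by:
  {w: True, f: True}


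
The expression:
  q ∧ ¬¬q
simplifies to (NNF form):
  q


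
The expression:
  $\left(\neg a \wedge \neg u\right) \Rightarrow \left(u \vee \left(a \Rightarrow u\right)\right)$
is always true.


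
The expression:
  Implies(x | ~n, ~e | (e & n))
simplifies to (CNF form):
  n | ~e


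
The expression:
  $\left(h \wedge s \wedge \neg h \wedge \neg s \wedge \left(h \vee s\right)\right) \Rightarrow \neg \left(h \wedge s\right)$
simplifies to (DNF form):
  $\text{True}$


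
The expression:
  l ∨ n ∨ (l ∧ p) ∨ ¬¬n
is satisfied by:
  {n: True, l: True}
  {n: True, l: False}
  {l: True, n: False}


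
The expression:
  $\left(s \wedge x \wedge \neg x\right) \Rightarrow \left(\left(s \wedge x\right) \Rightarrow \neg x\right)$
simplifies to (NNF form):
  $\text{True}$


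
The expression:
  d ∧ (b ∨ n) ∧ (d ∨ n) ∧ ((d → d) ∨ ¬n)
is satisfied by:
  {n: True, b: True, d: True}
  {n: True, d: True, b: False}
  {b: True, d: True, n: False}


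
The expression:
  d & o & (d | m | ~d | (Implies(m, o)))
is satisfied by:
  {d: True, o: True}


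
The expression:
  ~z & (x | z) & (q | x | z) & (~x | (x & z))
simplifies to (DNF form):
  False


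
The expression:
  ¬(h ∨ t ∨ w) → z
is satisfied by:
  {h: True, t: True, z: True, w: True}
  {h: True, t: True, z: True, w: False}
  {h: True, t: True, w: True, z: False}
  {h: True, t: True, w: False, z: False}
  {h: True, z: True, w: True, t: False}
  {h: True, z: True, w: False, t: False}
  {h: True, z: False, w: True, t: False}
  {h: True, z: False, w: False, t: False}
  {t: True, z: True, w: True, h: False}
  {t: True, z: True, w: False, h: False}
  {t: True, w: True, z: False, h: False}
  {t: True, w: False, z: False, h: False}
  {z: True, w: True, t: False, h: False}
  {z: True, t: False, w: False, h: False}
  {w: True, t: False, z: False, h: False}


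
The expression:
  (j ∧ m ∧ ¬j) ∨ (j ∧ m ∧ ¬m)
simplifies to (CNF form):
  False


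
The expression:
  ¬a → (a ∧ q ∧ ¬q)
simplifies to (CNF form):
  a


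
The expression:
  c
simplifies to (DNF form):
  c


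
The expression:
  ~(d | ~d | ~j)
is never true.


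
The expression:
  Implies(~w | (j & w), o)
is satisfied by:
  {o: True, w: True, j: False}
  {o: True, w: False, j: False}
  {j: True, o: True, w: True}
  {j: True, o: True, w: False}
  {w: True, j: False, o: False}


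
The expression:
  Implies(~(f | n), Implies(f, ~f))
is always true.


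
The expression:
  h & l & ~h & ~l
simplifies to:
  False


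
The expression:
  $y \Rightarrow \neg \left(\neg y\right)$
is always true.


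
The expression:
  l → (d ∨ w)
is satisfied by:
  {d: True, w: True, l: False}
  {d: True, l: False, w: False}
  {w: True, l: False, d: False}
  {w: False, l: False, d: False}
  {d: True, w: True, l: True}
  {d: True, l: True, w: False}
  {w: True, l: True, d: False}


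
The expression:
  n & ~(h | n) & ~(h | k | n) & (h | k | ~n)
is never true.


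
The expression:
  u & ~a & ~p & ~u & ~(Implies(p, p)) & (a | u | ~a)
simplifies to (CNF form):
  False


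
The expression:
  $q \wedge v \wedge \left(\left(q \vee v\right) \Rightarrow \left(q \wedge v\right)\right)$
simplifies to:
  $q \wedge v$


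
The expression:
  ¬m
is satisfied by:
  {m: False}


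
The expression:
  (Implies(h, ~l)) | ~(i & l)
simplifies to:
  ~h | ~i | ~l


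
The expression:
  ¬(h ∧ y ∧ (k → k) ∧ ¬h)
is always true.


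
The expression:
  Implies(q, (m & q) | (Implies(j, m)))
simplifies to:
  m | ~j | ~q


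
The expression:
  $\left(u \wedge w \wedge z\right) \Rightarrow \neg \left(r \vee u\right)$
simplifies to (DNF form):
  $\neg u \vee \neg w \vee \neg z$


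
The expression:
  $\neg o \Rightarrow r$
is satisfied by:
  {r: True, o: True}
  {r: True, o: False}
  {o: True, r: False}


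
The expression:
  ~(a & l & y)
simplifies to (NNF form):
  ~a | ~l | ~y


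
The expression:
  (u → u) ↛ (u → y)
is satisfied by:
  {u: True, y: False}


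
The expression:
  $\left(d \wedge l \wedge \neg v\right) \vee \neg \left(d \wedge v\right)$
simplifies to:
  $\neg d \vee \neg v$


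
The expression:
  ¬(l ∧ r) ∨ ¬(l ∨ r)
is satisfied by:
  {l: False, r: False}
  {r: True, l: False}
  {l: True, r: False}


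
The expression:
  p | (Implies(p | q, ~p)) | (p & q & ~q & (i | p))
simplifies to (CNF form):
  True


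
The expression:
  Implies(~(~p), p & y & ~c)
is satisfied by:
  {y: True, p: False, c: False}
  {y: False, p: False, c: False}
  {c: True, y: True, p: False}
  {c: True, y: False, p: False}
  {p: True, y: True, c: False}


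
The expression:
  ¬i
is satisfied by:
  {i: False}


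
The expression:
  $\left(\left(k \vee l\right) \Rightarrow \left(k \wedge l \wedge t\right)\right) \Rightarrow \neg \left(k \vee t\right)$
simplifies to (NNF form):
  $\left(k \wedge \neg l\right) \vee \left(l \wedge \neg k\right) \vee \neg t$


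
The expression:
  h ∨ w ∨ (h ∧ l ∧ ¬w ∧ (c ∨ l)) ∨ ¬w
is always true.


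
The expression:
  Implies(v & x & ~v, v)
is always true.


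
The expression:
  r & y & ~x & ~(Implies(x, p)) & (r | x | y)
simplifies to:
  False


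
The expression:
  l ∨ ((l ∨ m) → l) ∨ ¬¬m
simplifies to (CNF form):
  True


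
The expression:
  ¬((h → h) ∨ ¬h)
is never true.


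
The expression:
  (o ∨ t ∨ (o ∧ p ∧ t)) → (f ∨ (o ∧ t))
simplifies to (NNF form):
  f ∨ (o ∧ t) ∨ (¬o ∧ ¬t)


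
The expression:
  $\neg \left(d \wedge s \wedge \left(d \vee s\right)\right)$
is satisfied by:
  {s: False, d: False}
  {d: True, s: False}
  {s: True, d: False}


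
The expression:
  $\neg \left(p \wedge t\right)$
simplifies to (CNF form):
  $\neg p \vee \neg t$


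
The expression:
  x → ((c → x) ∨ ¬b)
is always true.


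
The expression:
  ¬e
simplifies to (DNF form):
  ¬e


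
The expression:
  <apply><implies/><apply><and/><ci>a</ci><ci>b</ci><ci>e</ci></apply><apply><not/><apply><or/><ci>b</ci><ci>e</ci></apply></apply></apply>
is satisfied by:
  {e: False, a: False, b: False}
  {b: True, e: False, a: False}
  {a: True, e: False, b: False}
  {b: True, a: True, e: False}
  {e: True, b: False, a: False}
  {b: True, e: True, a: False}
  {a: True, e: True, b: False}


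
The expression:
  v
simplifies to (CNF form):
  v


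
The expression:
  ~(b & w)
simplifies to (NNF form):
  ~b | ~w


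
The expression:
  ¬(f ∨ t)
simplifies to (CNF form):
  ¬f ∧ ¬t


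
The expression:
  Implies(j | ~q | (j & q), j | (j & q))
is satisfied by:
  {q: True, j: True}
  {q: True, j: False}
  {j: True, q: False}


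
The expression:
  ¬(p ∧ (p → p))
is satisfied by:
  {p: False}


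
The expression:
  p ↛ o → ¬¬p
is always true.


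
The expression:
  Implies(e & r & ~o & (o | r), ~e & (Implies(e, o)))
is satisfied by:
  {o: True, e: False, r: False}
  {e: False, r: False, o: False}
  {r: True, o: True, e: False}
  {r: True, e: False, o: False}
  {o: True, e: True, r: False}
  {e: True, o: False, r: False}
  {r: True, e: True, o: True}


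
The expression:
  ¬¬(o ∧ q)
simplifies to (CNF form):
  o ∧ q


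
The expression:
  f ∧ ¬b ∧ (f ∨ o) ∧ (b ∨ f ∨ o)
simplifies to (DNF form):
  f ∧ ¬b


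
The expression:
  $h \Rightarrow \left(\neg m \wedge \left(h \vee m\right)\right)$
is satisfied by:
  {h: False, m: False}
  {m: True, h: False}
  {h: True, m: False}


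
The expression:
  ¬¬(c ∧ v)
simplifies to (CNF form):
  c ∧ v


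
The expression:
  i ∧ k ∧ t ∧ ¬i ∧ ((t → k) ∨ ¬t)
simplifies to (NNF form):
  False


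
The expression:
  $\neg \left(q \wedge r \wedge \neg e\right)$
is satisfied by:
  {e: True, q: False, r: False}
  {e: False, q: False, r: False}
  {r: True, e: True, q: False}
  {r: True, e: False, q: False}
  {q: True, e: True, r: False}
  {q: True, e: False, r: False}
  {q: True, r: True, e: True}


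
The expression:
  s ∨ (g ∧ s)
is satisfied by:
  {s: True}


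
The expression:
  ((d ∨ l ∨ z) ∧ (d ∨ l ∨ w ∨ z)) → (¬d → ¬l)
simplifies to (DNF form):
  d ∨ ¬l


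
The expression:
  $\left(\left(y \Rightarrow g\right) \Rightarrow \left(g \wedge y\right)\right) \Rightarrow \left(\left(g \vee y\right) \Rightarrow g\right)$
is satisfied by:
  {g: True, y: False}
  {y: False, g: False}
  {y: True, g: True}


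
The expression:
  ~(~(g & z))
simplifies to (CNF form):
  g & z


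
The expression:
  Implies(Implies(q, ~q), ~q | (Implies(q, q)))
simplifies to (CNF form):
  True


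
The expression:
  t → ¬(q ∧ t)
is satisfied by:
  {t: False, q: False}
  {q: True, t: False}
  {t: True, q: False}


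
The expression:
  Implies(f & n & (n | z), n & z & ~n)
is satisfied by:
  {n: False, f: False}
  {f: True, n: False}
  {n: True, f: False}


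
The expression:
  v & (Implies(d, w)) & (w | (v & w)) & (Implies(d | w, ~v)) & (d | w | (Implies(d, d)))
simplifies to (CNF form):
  False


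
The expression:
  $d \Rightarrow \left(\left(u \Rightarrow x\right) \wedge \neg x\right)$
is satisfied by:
  {u: False, d: False, x: False}
  {x: True, u: False, d: False}
  {u: True, x: False, d: False}
  {x: True, u: True, d: False}
  {d: True, x: False, u: False}


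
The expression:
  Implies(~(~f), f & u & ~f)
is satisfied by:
  {f: False}


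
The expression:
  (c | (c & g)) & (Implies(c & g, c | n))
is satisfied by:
  {c: True}


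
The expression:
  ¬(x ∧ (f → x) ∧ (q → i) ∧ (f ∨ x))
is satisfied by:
  {q: True, i: False, x: False}
  {i: False, x: False, q: False}
  {q: True, i: True, x: False}
  {i: True, q: False, x: False}
  {x: True, q: True, i: False}


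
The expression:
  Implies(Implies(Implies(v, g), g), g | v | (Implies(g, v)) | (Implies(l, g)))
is always true.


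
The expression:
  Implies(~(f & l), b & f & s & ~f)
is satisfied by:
  {f: True, l: True}


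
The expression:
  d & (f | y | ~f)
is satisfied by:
  {d: True}


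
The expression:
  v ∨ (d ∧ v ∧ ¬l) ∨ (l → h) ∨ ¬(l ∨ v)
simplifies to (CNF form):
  h ∨ v ∨ ¬l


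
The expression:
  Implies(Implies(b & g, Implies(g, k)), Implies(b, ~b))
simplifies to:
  ~b | (g & ~k)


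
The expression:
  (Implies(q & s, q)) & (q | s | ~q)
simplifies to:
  True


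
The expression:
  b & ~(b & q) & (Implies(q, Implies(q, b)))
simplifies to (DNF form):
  b & ~q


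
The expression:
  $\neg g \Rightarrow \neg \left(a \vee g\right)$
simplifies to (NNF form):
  $g \vee \neg a$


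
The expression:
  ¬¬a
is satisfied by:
  {a: True}


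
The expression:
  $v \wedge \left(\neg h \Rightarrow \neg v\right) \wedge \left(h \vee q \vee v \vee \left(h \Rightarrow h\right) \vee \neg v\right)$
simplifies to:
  $h \wedge v$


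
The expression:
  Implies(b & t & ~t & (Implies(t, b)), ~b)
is always true.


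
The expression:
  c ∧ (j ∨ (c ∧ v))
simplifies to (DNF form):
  (c ∧ j) ∨ (c ∧ v)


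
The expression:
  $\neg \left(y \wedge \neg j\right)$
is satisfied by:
  {j: True, y: False}
  {y: False, j: False}
  {y: True, j: True}


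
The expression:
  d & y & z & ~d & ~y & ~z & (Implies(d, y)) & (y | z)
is never true.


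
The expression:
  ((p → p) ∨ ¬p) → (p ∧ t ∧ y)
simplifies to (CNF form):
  p ∧ t ∧ y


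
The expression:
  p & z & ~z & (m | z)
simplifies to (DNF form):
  False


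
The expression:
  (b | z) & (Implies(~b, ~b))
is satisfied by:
  {b: True, z: True}
  {b: True, z: False}
  {z: True, b: False}


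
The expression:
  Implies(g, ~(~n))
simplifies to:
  n | ~g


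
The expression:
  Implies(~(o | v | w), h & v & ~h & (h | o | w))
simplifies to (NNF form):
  o | v | w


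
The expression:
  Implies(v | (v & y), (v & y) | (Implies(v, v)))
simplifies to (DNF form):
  True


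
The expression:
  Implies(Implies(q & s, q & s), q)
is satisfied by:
  {q: True}


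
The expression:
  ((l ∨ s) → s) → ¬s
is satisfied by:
  {s: False}


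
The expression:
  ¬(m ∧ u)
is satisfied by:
  {u: False, m: False}
  {m: True, u: False}
  {u: True, m: False}


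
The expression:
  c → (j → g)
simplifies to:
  g ∨ ¬c ∨ ¬j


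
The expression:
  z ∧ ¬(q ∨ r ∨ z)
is never true.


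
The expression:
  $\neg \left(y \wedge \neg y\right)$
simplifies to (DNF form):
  $\text{True}$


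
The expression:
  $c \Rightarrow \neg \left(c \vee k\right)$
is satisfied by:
  {c: False}


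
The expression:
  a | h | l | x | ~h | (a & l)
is always true.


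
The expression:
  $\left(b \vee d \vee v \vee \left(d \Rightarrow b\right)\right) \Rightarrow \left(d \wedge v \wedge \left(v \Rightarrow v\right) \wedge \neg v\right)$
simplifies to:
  $\text{False}$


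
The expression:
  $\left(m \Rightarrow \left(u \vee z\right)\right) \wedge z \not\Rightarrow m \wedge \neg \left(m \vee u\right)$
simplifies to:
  $z \wedge \neg m \wedge \neg u$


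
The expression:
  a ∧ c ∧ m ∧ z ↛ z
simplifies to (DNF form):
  False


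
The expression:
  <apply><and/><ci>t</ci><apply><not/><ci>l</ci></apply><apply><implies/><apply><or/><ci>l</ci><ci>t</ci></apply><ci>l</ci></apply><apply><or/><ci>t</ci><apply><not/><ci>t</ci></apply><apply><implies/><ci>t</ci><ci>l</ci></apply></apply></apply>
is never true.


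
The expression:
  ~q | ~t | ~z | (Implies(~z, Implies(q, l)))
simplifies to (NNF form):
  True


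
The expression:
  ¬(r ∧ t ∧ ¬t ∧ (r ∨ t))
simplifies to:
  True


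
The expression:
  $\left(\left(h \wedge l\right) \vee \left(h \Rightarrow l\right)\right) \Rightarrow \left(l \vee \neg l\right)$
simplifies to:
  $\text{True}$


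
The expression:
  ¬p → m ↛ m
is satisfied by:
  {p: True}


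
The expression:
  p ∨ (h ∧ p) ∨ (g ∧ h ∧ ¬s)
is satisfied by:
  {g: True, p: True, h: True, s: False}
  {g: True, p: True, h: False, s: False}
  {p: True, h: True, s: False, g: False}
  {p: True, h: False, s: False, g: False}
  {g: True, p: True, s: True, h: True}
  {g: True, p: True, s: True, h: False}
  {p: True, s: True, h: True, g: False}
  {p: True, s: True, h: False, g: False}
  {g: True, s: False, h: True, p: False}


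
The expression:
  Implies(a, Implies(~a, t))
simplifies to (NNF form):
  True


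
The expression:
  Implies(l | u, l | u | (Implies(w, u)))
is always true.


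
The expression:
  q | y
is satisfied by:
  {y: True, q: True}
  {y: True, q: False}
  {q: True, y: False}


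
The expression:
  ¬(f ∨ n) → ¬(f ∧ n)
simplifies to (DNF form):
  True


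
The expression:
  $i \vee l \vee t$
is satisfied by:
  {i: True, t: True, l: True}
  {i: True, t: True, l: False}
  {i: True, l: True, t: False}
  {i: True, l: False, t: False}
  {t: True, l: True, i: False}
  {t: True, l: False, i: False}
  {l: True, t: False, i: False}


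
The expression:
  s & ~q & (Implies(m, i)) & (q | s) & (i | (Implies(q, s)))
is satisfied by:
  {s: True, i: True, q: False, m: False}
  {s: True, q: False, m: False, i: False}
  {s: True, i: True, m: True, q: False}


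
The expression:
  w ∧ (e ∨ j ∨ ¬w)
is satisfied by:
  {e: True, j: True, w: True}
  {e: True, w: True, j: False}
  {j: True, w: True, e: False}


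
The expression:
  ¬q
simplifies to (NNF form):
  ¬q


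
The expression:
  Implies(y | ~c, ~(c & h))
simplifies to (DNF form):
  ~c | ~h | ~y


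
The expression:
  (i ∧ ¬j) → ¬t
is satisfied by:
  {j: True, t: False, i: False}
  {j: False, t: False, i: False}
  {i: True, j: True, t: False}
  {i: True, j: False, t: False}
  {t: True, j: True, i: False}
  {t: True, j: False, i: False}
  {t: True, i: True, j: True}


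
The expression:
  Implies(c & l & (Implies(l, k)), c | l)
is always true.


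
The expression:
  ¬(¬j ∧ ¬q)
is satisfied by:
  {q: True, j: True}
  {q: True, j: False}
  {j: True, q: False}


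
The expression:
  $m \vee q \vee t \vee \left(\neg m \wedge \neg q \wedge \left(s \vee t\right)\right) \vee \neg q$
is always true.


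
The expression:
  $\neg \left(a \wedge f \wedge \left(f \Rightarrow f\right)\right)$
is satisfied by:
  {a: False, f: False}
  {f: True, a: False}
  {a: True, f: False}


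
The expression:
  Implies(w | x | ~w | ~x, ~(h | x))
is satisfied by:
  {x: False, h: False}


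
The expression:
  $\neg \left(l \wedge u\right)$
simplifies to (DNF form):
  $\neg l \vee \neg u$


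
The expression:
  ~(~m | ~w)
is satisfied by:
  {m: True, w: True}


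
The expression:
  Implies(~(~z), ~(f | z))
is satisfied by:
  {z: False}


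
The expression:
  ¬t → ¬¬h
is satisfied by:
  {t: True, h: True}
  {t: True, h: False}
  {h: True, t: False}


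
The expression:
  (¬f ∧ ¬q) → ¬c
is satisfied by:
  {q: True, f: True, c: False}
  {q: True, f: False, c: False}
  {f: True, q: False, c: False}
  {q: False, f: False, c: False}
  {q: True, c: True, f: True}
  {q: True, c: True, f: False}
  {c: True, f: True, q: False}


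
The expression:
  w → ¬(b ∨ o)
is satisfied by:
  {o: False, w: False, b: False}
  {b: True, o: False, w: False}
  {o: True, b: False, w: False}
  {b: True, o: True, w: False}
  {w: True, b: False, o: False}


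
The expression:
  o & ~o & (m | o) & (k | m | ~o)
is never true.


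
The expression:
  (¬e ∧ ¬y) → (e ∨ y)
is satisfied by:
  {y: True, e: True}
  {y: True, e: False}
  {e: True, y: False}


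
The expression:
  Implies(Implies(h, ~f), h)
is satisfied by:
  {h: True}


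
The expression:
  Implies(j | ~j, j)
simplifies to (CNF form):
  j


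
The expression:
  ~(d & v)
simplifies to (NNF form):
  ~d | ~v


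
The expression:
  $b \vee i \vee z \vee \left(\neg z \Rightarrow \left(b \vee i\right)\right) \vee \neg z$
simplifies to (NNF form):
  $\text{True}$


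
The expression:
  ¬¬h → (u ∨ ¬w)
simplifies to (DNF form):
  u ∨ ¬h ∨ ¬w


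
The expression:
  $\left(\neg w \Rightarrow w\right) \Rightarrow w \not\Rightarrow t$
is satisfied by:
  {w: False, t: False}
  {t: True, w: False}
  {w: True, t: False}


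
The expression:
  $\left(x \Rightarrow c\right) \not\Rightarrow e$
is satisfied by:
  {c: True, e: False, x: False}
  {c: False, e: False, x: False}
  {x: True, c: True, e: False}


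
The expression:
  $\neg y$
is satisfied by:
  {y: False}


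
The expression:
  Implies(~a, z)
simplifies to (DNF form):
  a | z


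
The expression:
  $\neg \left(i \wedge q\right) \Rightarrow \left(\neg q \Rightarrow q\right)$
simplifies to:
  $q$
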